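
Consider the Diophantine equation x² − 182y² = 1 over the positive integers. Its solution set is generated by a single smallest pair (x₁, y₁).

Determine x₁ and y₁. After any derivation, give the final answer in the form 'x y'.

[13; 2,26] for √182; ℓ=2 ⇒ convergent index 1
step 0: (13, 1)  from 13·(1,0) + (0,1)
step 1: (27, 2)  from 2·(13,1) + (1,0)
→ (27, 2).  Check: 27²=729, 182·2²=728, difference 1.

27 2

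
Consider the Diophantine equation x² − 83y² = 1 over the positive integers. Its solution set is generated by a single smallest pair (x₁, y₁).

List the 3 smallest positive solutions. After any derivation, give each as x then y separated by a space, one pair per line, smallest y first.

√83 → a₀=9, period (9,18); ℓ=2 even so k=1
a_0=9:  p_0=9·1+0=9,  q_0=9·0+1=1
a_1=9:  p_1=9·9+1=82,  q_1=9·1+0=9
(x₁, y₁) = (82, 9);  82² − 83·9² = 1 ✓
(82+9√83)^2 = 13447 + 1476√83
(82+9√83)^3 = 2205226 + 242055√83

82 9
13447 1476
2205226 242055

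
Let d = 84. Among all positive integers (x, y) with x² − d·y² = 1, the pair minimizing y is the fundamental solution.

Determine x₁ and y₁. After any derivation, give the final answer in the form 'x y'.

√84 = [9; 6,18, …], period ℓ=2 (even) → k=1
a_0=9:  p_0=9·1+0=9,  q_0=9·0+1=1
a_1=6:  p_1=6·9+1=55,  q_1=6·1+0=6
→ (55, 6).  Check: 55²=3025, 84·6²=3024, difference 1.

55 6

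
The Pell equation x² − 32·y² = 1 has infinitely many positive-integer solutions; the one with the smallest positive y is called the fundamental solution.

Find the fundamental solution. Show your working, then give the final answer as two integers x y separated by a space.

√32 → a₀=5, period (1,1,1,10); ℓ=4 even so k=3
i=0: a=5 ⇒ p=5, q=1
i=1: a=1 ⇒ p=6, q=1
i=2: a=1 ⇒ p=11, q=2
i=3: a=1 ⇒ p=17, q=3
→ (17, 3).  Check: 17²=289, 32·3²=288, difference 1.

17 3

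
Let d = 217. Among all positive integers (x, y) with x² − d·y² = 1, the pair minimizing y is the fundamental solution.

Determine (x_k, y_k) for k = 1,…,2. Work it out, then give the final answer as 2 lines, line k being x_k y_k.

√217 = [14; 1,2,1,2,1,…,2,1,28, …], period ℓ=16 (even) → k=15
a_0=14:  p_0=14·1+0=14,  q_0=14·0+1=1
…
a_7=9:  p_7=9·383+221=3668,  q_7=9·26+15=249
…
a_11=1:  p_11=1·154218+139163=293381,  q_11=1·10469+9447=19916
…
a_14=2:  p_14=2·1034361+740980=2809702,  q_14=2·70217+50301=190735
a_15=1:  p_15=1·2809702+1034361=3844063,  q_15=1·190735+70217=260952
(x₁, y₁) = (3844063, 260952);  3844063² − 217·260952² = 1 ✓
n=2: (3844063,260952)∘(3844063,260952) = (3844063·3844063+217·260952·260952, 3844063·260952+260952·3844063) = (29553640695937,2006231855952)

3844063 260952
29553640695937 2006231855952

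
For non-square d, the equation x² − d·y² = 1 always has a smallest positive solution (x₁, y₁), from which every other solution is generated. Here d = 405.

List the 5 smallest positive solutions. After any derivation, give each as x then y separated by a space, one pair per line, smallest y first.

161 8
51841 2576
16692641 829464
5374978561 267084832
1730726404001 86000486440

d=405: √d = [20; 8,40] (ℓ=2, even), read p_1/q_1
a_0=20:  p_0=20·1+0=20,  q_0=20·0+1=1
a_1=8:  p_1=8·20+1=161,  q_1=8·1+0=8
→ (161, 8).  Check: 161²=25921, 405·8²=25920, difference 1.
n=2: (161,8)∘(161,8) = (161·161+405·8·8, 161·8+8·161) = (51841,2576)
n=3: (51841,2576)∘(161,8) = (161·51841+405·8·2576, 161·2576+8·51841) = (16692641,829464)
n=4: (16692641,829464)∘(161,8) = (161·16692641+405·8·829464, 161·829464+8·16692641) = (5374978561,267084832)
n=5: (5374978561,267084832)∘(161,8) = (161·5374978561+405·8·267084832, 161·267084832+8·5374978561) = (1730726404001,86000486440)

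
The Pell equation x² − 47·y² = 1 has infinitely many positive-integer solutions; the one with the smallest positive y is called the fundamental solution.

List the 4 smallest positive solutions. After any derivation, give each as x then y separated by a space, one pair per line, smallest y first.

d=47: √d = [6; 1,5,1,12] (ℓ=4, even), read p_3/q_3
i=0: a=6 ⇒ p=6, q=1
i=1: a=1 ⇒ p=7, q=1
i=2: a=5 ⇒ p=41, q=6
i=3: a=1 ⇒ p=48, q=7
(x₁, y₁) = (48, 7);  48² − 47·7² = 1 ✓
(x_2, y_2) = (48·48 + 47·7·7, 48·7 + 7·48) = (4607, 672)
(x_3, y_3) = (48·4607 + 47·7·672, 48·672 + 7·4607) = (442224, 64505)
(x_4, y_4) = (48·442224 + 47·7·64505, 48·64505 + 7·442224) = (42448897, 6191808)

48 7
4607 672
442224 64505
42448897 6191808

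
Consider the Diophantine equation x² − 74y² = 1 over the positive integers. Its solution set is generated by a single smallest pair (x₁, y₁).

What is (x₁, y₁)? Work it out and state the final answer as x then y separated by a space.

3699 430

d=74: √d = [8; 1,1,1,1,16] (ℓ=5, odd), read p_9/q_9
step 0: (8, 1)  from 8·(1,0) + (0,1)
step 1: (9, 1)  from 1·(8,1) + (1,0)
step 2: (17, 2)  from 1·(9,1) + (8,1)
…
step 4: (43, 5)  from 1·(26,3) + (17,2)
step 5: (714, 83)  from 16·(43,5) + (26,3)
step 6: (757, 88)  from 1·(714,83) + (43,5)
…
step 8: (2228, 259)  from 1·(1471,171) + (757,88)
step 9: (3699, 430)  from 1·(2228,259) + (1471,171)
(x₁, y₁) = (3699, 430);  3699² − 74·430² = 1 ✓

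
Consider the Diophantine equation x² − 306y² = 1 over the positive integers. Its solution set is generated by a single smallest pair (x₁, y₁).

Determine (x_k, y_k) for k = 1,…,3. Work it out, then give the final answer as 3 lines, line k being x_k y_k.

√306 → a₀=17, period (2,34); ℓ=2 even so k=1
a_0=17:  p_0=17·1+0=17,  q_0=17·0+1=1
a_1=2:  p_1=2·17+1=35,  q_1=2·1+0=2
fundamental: x₁=35, y₁=2  (since 1225 − 306·4 = 1)
(35+2√306)^2 = 2449 + 140√306
(35+2√306)^3 = 171395 + 9798√306

35 2
2449 140
171395 9798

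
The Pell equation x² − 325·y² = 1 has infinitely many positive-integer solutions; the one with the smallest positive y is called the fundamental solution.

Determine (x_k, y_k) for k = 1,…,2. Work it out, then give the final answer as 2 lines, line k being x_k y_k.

649 36
842401 46728

[18; 36] for √325; ℓ=1 ⇒ convergent index 1
step 0: (18, 1)  from 18·(1,0) + (0,1)
step 1: (649, 36)  from 36·(18,1) + (1,0)
→ (649, 36).  Check: 649²=421201, 325·36²=421200, difference 1.
(x_2, y_2) = (649·649 + 325·36·36, 649·36 + 36·649) = (842401, 46728)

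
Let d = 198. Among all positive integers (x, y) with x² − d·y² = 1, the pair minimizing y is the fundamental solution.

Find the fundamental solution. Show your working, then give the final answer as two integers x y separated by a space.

197 14

d=198: √d = [14; 14,28] (ℓ=2, even), read p_1/q_1
step 0: (14, 1)  from 14·(1,0) + (0,1)
step 1: (197, 14)  from 14·(14,1) + (1,0)
fundamental: x₁=197, y₁=14  (since 38809 − 198·196 = 1)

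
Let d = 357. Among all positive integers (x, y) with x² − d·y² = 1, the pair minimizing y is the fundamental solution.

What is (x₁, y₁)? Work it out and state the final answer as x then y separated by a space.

3401 180

√357 = [18; 1,8,2,8,1,36, …], period ℓ=6 (even) → k=5
i=0: a=18 ⇒ p=18, q=1
…
i=2: a=8 ⇒ p=170, q=9
i=3: a=2 ⇒ p=359, q=19
i=4: a=8 ⇒ p=3042, q=161
i=5: a=1 ⇒ p=3401, q=180
fundamental: x₁=3401, y₁=180  (since 11566801 − 357·32400 = 1)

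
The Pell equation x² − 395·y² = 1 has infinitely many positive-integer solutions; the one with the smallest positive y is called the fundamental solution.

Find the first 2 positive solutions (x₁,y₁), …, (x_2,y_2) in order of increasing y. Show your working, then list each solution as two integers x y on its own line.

d=395: √d = [19; 1,6,1,38] (ℓ=4, even), read p_3/q_3
k=0  a_k=19  p_k/q_k = 19/1
k=1  a_k=1  p_k/q_k = 20/1
k=2  a_k=6  p_k/q_k = 139/7
k=3  a_k=1  p_k/q_k = 159/8
(x₁, y₁) = (159, 8);  159² − 395·8² = 1 ✓
n=2: (159,8)∘(159,8) = (159·159+395·8·8, 159·8+8·159) = (50561,2544)

159 8
50561 2544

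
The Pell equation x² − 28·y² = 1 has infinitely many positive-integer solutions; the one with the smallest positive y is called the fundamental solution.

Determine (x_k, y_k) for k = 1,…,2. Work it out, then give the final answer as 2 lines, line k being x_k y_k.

127 24
32257 6096

√28 = [5; 3,2,3,10, …], period ℓ=4 (even) → k=3
k=0  a_k=5  p_k/q_k = 5/1
k=1  a_k=3  p_k/q_k = 16/3
k=2  a_k=2  p_k/q_k = 37/7
k=3  a_k=3  p_k/q_k = 127/24
fundamental: x₁=127, y₁=24  (since 16129 − 28·576 = 1)
n=2: (127,24)∘(127,24) = (127·127+28·24·24, 127·24+24·127) = (32257,6096)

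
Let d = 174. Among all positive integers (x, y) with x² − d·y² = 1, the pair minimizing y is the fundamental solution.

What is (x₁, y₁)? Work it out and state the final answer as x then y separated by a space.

1451 110

√174 → a₀=13, period (5,4,5,26); ℓ=4 even so k=3
k=0  a_k=13  p_k/q_k = 13/1
…
k=2  a_k=4  p_k/q_k = 277/21
k=3  a_k=5  p_k/q_k = 1451/110
fundamental: x₁=1451, y₁=110  (since 2105401 − 174·12100 = 1)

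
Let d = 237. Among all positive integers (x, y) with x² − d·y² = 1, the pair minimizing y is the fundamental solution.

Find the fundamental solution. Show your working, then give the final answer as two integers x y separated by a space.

[15; 2,1,1,7,10,7,1,1,2,30] for √237; ℓ=10 ⇒ convergent index 9
step 0: (15, 1)  from 15·(1,0) + (0,1)
step 1: (31, 2)  from 2·(15,1) + (1,0)
step 2: (46, 3)  from 1·(31,2) + (15,1)
…
step 4: (585, 38)  from 7·(77,5) + (46,3)
step 5: (5927, 385)  from 10·(585,38) + (77,5)
step 6: (42074, 2733)  from 7·(5927,385) + (585,38)
step 7: (48001, 3118)  from 1·(42074,2733) + (5927,385)
step 8: (90075, 5851)  from 1·(48001,3118) + (42074,2733)
step 9: (228151, 14820)  from 2·(90075,5851) + (48001,3118)
fundamental: x₁=228151, y₁=14820  (since 52052878801 − 237·219632400 = 1)

228151 14820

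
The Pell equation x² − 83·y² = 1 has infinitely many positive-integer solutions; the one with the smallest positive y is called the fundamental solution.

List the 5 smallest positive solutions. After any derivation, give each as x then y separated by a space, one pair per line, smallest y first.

[9; 9,18] for √83; ℓ=2 ⇒ convergent index 1
i=0: a=9 ⇒ p=9, q=1
i=1: a=9 ⇒ p=82, q=9
→ (82, 9).  Check: 82²=6724, 83·9²=6723, difference 1.
(82+9√83)^2 = 13447 + 1476√83
(82+9√83)^3 = 2205226 + 242055√83
(82+9√83)^4 = 361643617 + 39695544√83
(82+9√83)^5 = 59307347962 + 6509827161√83

82 9
13447 1476
2205226 242055
361643617 39695544
59307347962 6509827161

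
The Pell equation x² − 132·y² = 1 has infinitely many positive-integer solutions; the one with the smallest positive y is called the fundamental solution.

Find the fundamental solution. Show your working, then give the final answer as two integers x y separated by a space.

d=132: √d = [11; 2,22] (ℓ=2, even), read p_1/q_1
step 0: (11, 1)  from 11·(1,0) + (0,1)
step 1: (23, 2)  from 2·(11,1) + (1,0)
(x₁, y₁) = (23, 2);  23² − 132·2² = 1 ✓

23 2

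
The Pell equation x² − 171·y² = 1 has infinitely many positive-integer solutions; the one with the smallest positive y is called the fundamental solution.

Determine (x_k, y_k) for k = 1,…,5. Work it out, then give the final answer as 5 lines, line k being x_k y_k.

170 13
57799 4420
19651490 1502787
6681448801 510943160
2271672940850 173719171613

√171 = [13; 13,26, …], period ℓ=2 (even) → k=1
k=0  a_k=13  p_k/q_k = 13/1
k=1  a_k=13  p_k/q_k = 170/13
fundamental: x₁=170, y₁=13  (since 28900 − 171·169 = 1)
k=2:  x_2 = 170·170+171·13·13 = 57799,  y_2 = 170·13+13·170 = 4420
k=3:  x_3 = 170·57799+171·13·4420 = 19651490,  y_3 = 170·4420+13·57799 = 1502787
k=4:  x_4 = 170·19651490+171·13·1502787 = 6681448801,  y_4 = 170·1502787+13·19651490 = 510943160
k=5:  x_5 = 170·6681448801+171·13·510943160 = 2271672940850,  y_5 = 170·510943160+13·6681448801 = 173719171613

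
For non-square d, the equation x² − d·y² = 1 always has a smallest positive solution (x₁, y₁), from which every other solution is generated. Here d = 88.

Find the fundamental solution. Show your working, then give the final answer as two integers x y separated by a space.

197 21

√88 → a₀=9, period (2,1,1,1,2,18); ℓ=6 even so k=5
i=0: a=9 ⇒ p=9, q=1
…
i=4: a=1 ⇒ p=75, q=8
i=5: a=2 ⇒ p=197, q=21
fundamental: x₁=197, y₁=21  (since 38809 − 88·441 = 1)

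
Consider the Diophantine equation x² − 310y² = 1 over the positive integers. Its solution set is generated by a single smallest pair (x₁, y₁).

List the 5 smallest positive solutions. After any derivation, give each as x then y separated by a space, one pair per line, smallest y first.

d=310: √d = [17; 1,1,1,1,5,…,1,1,34] (ℓ=16, even), read p_15/q_15
step 0: (17, 1)  from 17·(1,0) + (0,1)
step 1: (18, 1)  from 1·(17,1) + (1,0)
…
step 3: (53, 3)  from 1·(35,2) + (18,1)
step 4: (88, 5)  from 1·(53,3) + (35,2)
step 5: (493, 28)  from 5·(88,5) + (53,3)
…
step 7: (2060, 117)  from 1·(1567,89) + (493,28)
step 8: (5687, 323)  from 2·(2060,117) + (1567,89)
…
step 12: (181315, 10298)  from 1·(152387,8655) + (28928,1643)
step 13: (333702, 18953)  from 1·(181315,10298) + (152387,8655)
step 14: (515017, 29251)  from 1·(333702,18953) + (181315,10298)
step 15: (848719, 48204)  from 1·(515017,29251) + (333702,18953)
(x₁, y₁) = (848719, 48204);  848719² − 310·48204² = 1 ✓
(x_2, y_2) = (848719·848719 + 310·48204·48204, 848719·48204 + 48204·848719) = (1440647881921, 81823301352)
(x_3, y_3) = (848719·1440647881921 + 310·48204·81823301352, 848719·81823301352 + 48204·1440647881921) = (2445410459391369679, 138889981000287972)
(x_4, y_4) = (848719·2445410459391369679 + 310·48204·138889981000287972, 848719·138889981000287972 + 48204·2445410459391369679) = (4150932639366927117300481, 235757131569084991314384)
(x_5, y_5) = (848719·4150932639366927117300481 + 310·48204·235757131569084991314384, 848719·235757131569084991314384 + 48204·4150932639366927117300481) = (7045950797499272621676902497999, 400183113896225599505705060220)

848719 48204
1440647881921 81823301352
2445410459391369679 138889981000287972
4150932639366927117300481 235757131569084991314384
7045950797499272621676902497999 400183113896225599505705060220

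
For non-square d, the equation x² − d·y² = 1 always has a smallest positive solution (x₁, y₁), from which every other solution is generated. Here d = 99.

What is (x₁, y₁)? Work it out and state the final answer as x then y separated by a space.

√99 = [9; 1,18, …], period ℓ=2 (even) → k=1
a_0=9:  p_0=9·1+0=9,  q_0=9·0+1=1
a_1=1:  p_1=1·9+1=10,  q_1=1·1+0=1
fundamental: x₁=10, y₁=1  (since 100 − 99·1 = 1)

10 1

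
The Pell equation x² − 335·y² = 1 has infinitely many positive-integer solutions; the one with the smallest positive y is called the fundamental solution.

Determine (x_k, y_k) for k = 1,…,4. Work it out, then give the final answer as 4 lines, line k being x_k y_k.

604 33
729631 39864
881393644 48155679
1064722792321 58172020368

[18; 3,3,3,36] for √335; ℓ=4 ⇒ convergent index 3
i=0: a=18 ⇒ p=18, q=1
i=1: a=3 ⇒ p=55, q=3
i=2: a=3 ⇒ p=183, q=10
i=3: a=3 ⇒ p=604, q=33
(x₁, y₁) = (604, 33);  604² − 335·33² = 1 ✓
k=2:  x_2 = 604·604+335·33·33 = 729631,  y_2 = 604·33+33·604 = 39864
k=3:  x_3 = 604·729631+335·33·39864 = 881393644,  y_3 = 604·39864+33·729631 = 48155679
k=4:  x_4 = 604·881393644+335·33·48155679 = 1064722792321,  y_4 = 604·48155679+33·881393644 = 58172020368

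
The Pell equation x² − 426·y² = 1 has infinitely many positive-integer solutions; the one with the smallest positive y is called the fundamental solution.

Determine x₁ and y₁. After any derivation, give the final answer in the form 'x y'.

[20; 1,1,1,3,2,6,2,3,1,1,1,40] for √426; ℓ=12 ⇒ convergent index 11
step 0: (20, 1)  from 20·(1,0) + (0,1)
…
step 2: (41, 2)  from 1·(21,1) + (20,1)
…
step 4: (227, 11)  from 3·(62,3) + (41,2)
step 5: (516, 25)  from 2·(227,11) + (62,3)
…
step 7: (7162, 347)  from 2·(3323,161) + (516,25)
…
step 10: (56780, 2751)  from 1·(31971,1549) + (24809,1202)
step 11: (88751, 4300)  from 1·(56780,2751) + (31971,1549)
(x₁, y₁) = (88751, 4300);  88751² − 426·4300² = 1 ✓

88751 4300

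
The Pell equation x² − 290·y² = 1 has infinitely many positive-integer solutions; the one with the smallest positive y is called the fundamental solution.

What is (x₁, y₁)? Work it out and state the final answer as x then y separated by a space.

√290 = [17; 34, …], period ℓ=1 (odd) → k=1
k=0  a_k=17  p_k/q_k = 17/1
k=1  a_k=34  p_k/q_k = 579/34
(x₁, y₁) = (579, 34);  579² − 290·34² = 1 ✓

579 34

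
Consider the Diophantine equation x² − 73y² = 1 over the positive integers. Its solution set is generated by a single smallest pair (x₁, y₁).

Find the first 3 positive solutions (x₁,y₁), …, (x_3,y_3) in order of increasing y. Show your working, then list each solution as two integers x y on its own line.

2281249 267000
10408194000001 1218186966000
47487364308614281249 5557975596000801000

d=73: √d = [8; 1,1,5,5,1,1,16] (ℓ=7, odd), read p_13/q_13
step 0: (8, 1)  from 8·(1,0) + (0,1)
step 1: (9, 1)  from 1·(8,1) + (1,0)
step 2: (17, 2)  from 1·(9,1) + (8,1)
step 3: (94, 11)  from 5·(17,2) + (9,1)
step 4: (487, 57)  from 5·(94,11) + (17,2)
…
step 6: (1068, 125)  from 1·(581,68) + (487,57)
…
step 9: (36406, 4261)  from 1·(18737,2193) + (17669,2068)
…
step 11: (1040241, 121751)  from 5·(200767,23498) + (36406,4261)
step 12: (1241008, 145249)  from 1·(1040241,121751) + (200767,23498)
step 13: (2281249, 267000)  from 1·(1241008,145249) + (1040241,121751)
→ (2281249, 267000).  Check: 2281249²=5204097000001, 73·267000²=5204097000000, difference 1.
(x_2, y_2) = (2281249·2281249 + 73·267000·267000, 2281249·267000 + 267000·2281249) = (10408194000001, 1218186966000)
(x_3, y_3) = (2281249·10408194000001 + 73·267000·1218186966000, 2281249·1218186966000 + 267000·10408194000001) = (47487364308614281249, 5557975596000801000)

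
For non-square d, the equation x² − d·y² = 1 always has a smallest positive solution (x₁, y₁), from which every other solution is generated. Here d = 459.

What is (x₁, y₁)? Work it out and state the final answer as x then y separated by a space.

499850 23331

√459 → a₀=21, period (2,2,1,4,21,4,1,2,2,42); ℓ=10 even so k=9
a_0=21:  p_0=21·1+0=21,  q_0=21·0+1=1
…
a_4=4:  p_4=4·150+107=707,  q_4=4·7+5=33
…
a_8=2:  p_8=2·75692+60695=212079,  q_8=2·3533+2833=9899
a_9=2:  p_9=2·212079+75692=499850,  q_9=2·9899+3533=23331
→ (499850, 23331).  Check: 499850²=249850022500, 459·23331²=249850022499, difference 1.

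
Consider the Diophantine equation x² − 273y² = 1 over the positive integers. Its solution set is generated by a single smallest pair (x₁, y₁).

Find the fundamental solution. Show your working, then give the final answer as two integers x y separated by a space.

√273 = [16; 1,1,10,1,1,32, …], period ℓ=6 (even) → k=5
i=0: a=16 ⇒ p=16, q=1
i=1: a=1 ⇒ p=17, q=1
…
i=3: a=10 ⇒ p=347, q=21
i=4: a=1 ⇒ p=380, q=23
i=5: a=1 ⇒ p=727, q=44
fundamental: x₁=727, y₁=44  (since 528529 − 273·1936 = 1)

727 44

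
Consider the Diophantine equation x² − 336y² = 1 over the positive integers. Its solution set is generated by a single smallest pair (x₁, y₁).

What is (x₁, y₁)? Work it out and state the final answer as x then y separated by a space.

[18; 3,36] for √336; ℓ=2 ⇒ convergent index 1
a_0=18:  p_0=18·1+0=18,  q_0=18·0+1=1
a_1=3:  p_1=3·18+1=55,  q_1=3·1+0=3
fundamental: x₁=55, y₁=3  (since 3025 − 336·9 = 1)

55 3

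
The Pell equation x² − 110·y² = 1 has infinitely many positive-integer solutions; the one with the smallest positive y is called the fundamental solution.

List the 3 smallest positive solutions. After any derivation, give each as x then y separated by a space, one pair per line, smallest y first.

d=110: √d = [10; 2,20] (ℓ=2, even), read p_1/q_1
step 0: (10, 1)  from 10·(1,0) + (0,1)
step 1: (21, 2)  from 2·(10,1) + (1,0)
→ (21, 2).  Check: 21²=441, 110·2²=440, difference 1.
n=2: (21,2)∘(21,2) = (21·21+110·2·2, 21·2+2·21) = (881,84)
n=3: (881,84)∘(21,2) = (21·881+110·2·84, 21·84+2·881) = (36981,3526)

21 2
881 84
36981 3526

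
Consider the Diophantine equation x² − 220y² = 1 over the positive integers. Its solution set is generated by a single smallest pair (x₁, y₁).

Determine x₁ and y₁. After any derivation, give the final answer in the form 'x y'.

89 6

√220 = [14; 1,4,1,28, …], period ℓ=4 (even) → k=3
k=0  a_k=14  p_k/q_k = 14/1
k=1  a_k=1  p_k/q_k = 15/1
k=2  a_k=4  p_k/q_k = 74/5
k=3  a_k=1  p_k/q_k = 89/6
fundamental: x₁=89, y₁=6  (since 7921 − 220·36 = 1)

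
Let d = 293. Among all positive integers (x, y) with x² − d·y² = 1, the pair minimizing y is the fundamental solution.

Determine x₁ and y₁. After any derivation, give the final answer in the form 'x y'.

12320649 719780

√293 = [17; 8,1,1,8,34, …], period ℓ=5 (odd) → k=9
k=0  a_k=17  p_k/q_k = 17/1
…
k=3  a_k=1  p_k/q_k = 291/17
k=4  a_k=8  p_k/q_k = 2482/145
…
k=8  a_k=1  p_k/q_k = 1444507/84389
k=9  a_k=8  p_k/q_k = 12320649/719780
→ (12320649, 719780).  Check: 12320649²=151798391781201, 293·719780²=151798391781200, difference 1.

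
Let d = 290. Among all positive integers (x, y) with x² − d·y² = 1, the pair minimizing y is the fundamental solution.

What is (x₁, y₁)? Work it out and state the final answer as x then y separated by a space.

[17; 34] for √290; ℓ=1 ⇒ convergent index 1
step 0: (17, 1)  from 17·(1,0) + (0,1)
step 1: (579, 34)  from 34·(17,1) + (1,0)
→ (579, 34).  Check: 579²=335241, 290·34²=335240, difference 1.

579 34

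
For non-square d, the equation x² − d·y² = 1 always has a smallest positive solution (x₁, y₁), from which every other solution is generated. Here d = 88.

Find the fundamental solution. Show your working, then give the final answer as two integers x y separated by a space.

197 21

d=88: √d = [9; 2,1,1,1,2,18] (ℓ=6, even), read p_5/q_5
i=0: a=9 ⇒ p=9, q=1
i=1: a=2 ⇒ p=19, q=2
i=2: a=1 ⇒ p=28, q=3
i=3: a=1 ⇒ p=47, q=5
i=4: a=1 ⇒ p=75, q=8
i=5: a=2 ⇒ p=197, q=21
fundamental: x₁=197, y₁=21  (since 38809 − 88·441 = 1)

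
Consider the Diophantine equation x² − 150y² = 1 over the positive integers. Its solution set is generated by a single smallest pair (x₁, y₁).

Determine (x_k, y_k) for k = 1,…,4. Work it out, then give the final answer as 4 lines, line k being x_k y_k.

d=150: √d = [12; 4,24] (ℓ=2, even), read p_1/q_1
i=0: a=12 ⇒ p=12, q=1
i=1: a=4 ⇒ p=49, q=4
fundamental: x₁=49, y₁=4  (since 2401 − 150·16 = 1)
(x_2, y_2) = (49·49 + 150·4·4, 49·4 + 4·49) = (4801, 392)
(x_3, y_3) = (49·4801 + 150·4·392, 49·392 + 4·4801) = (470449, 38412)
(x_4, y_4) = (49·470449 + 150·4·38412, 49·38412 + 4·470449) = (46099201, 3763984)

49 4
4801 392
470449 38412
46099201 3763984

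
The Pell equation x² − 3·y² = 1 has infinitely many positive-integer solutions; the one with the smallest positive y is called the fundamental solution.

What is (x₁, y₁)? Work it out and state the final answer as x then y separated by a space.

2 1

√3 = [1; 1,2, …], period ℓ=2 (even) → k=1
a_0=1:  p_0=1·1+0=1,  q_0=1·0+1=1
a_1=1:  p_1=1·1+1=2,  q_1=1·1+0=1
fundamental: x₁=2, y₁=1  (since 4 − 3·1 = 1)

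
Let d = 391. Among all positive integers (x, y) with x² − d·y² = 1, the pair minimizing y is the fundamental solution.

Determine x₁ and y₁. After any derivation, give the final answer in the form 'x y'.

7338680 371133

√391 → a₀=19, period (1,3,2,2,1,…,3,1,38); ℓ=16 even so k=15
k=0  a_k=19  p_k/q_k = 19/1
k=1  a_k=1  p_k/q_k = 20/1
k=2  a_k=3  p_k/q_k = 79/4
…
k=4  a_k=2  p_k/q_k = 435/22
…
k=7  a_k=2  p_k/q_k = 2709/137
…
k=9  a_k=2  p_k/q_k = 107747/5449
…
k=11  a_k=1  p_k/q_k = 268013/13554
…
k=13  a_k=2  p_k/q_k = 1660597/83980
k=14  a_k=3  p_k/q_k = 5678083/287153
k=15  a_k=1  p_k/q_k = 7338680/371133
fundamental: x₁=7338680, y₁=371133  (since 53856224142400 − 391·137739703689 = 1)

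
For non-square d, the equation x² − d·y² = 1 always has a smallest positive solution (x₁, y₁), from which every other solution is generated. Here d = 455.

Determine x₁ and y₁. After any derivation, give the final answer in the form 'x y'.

[21; 3,42] for √455; ℓ=2 ⇒ convergent index 1
k=0  a_k=21  p_k/q_k = 21/1
k=1  a_k=3  p_k/q_k = 64/3
→ (64, 3).  Check: 64²=4096, 455·3²=4095, difference 1.

64 3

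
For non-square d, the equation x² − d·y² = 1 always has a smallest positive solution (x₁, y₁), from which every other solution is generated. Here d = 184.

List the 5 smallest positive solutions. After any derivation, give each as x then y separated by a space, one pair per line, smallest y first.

24335 1794
1184384449 87313980
57643991108495 4249571404806
2805533046066067201 206826640184594040
136545293294391499564175 10066252573534620521994

√184 → a₀=13, period (1,1,3,2,1,2,1,2,3,1,1,26); ℓ=12 even so k=11
step 0: (13, 1)  from 13·(1,0) + (0,1)
step 1: (14, 1)  from 1·(13,1) + (1,0)
step 2: (27, 2)  from 1·(14,1) + (13,1)
…
step 4: (217, 16)  from 2·(95,7) + (27,2)
…
step 7: (1153, 85)  from 1·(841,62) + (312,23)
…
step 9: (10594, 781)  from 3·(3147,232) + (1153,85)
step 10: (13741, 1013)  from 1·(10594,781) + (3147,232)
step 11: (24335, 1794)  from 1·(13741,1013) + (10594,781)
fundamental: x₁=24335, y₁=1794  (since 592192225 − 184·3218436 = 1)
(24335+1794√184)^2 = 1184384449 + 87313980√184
(24335+1794√184)^3 = 57643991108495 + 4249571404806√184
(24335+1794√184)^4 = 2805533046066067201 + 206826640184594040√184
(24335+1794√184)^5 = 136545293294391499564175 + 10066252573534620521994√184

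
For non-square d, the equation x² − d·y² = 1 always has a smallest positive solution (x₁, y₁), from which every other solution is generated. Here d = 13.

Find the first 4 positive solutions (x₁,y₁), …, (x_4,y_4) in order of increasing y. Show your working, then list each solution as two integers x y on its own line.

[3; 1,1,1,1,6] for √13; ℓ=5 ⇒ convergent index 9
step 0: (3, 1)  from 3·(1,0) + (0,1)
step 1: (4, 1)  from 1·(3,1) + (1,0)
…
step 3: (11, 3)  from 1·(7,2) + (4,1)
…
step 5: (119, 33)  from 6·(18,5) + (11,3)
step 6: (137, 38)  from 1·(119,33) + (18,5)
step 7: (256, 71)  from 1·(137,38) + (119,33)
step 8: (393, 109)  from 1·(256,71) + (137,38)
step 9: (649, 180)  from 1·(393,109) + (256,71)
fundamental: x₁=649, y₁=180  (since 421201 − 13·32400 = 1)
n=2: (649,180)∘(649,180) = (649·649+13·180·180, 649·180+180·649) = (842401,233640)
n=3: (842401,233640)∘(649,180) = (649·842401+13·180·233640, 649·233640+180·842401) = (1093435849,303264540)
n=4: (1093435849,303264540)∘(649,180) = (649·1093435849+13·180·303264540, 649·303264540+180·1093435849) = (1419278889601,393637139280)

649 180
842401 233640
1093435849 303264540
1419278889601 393637139280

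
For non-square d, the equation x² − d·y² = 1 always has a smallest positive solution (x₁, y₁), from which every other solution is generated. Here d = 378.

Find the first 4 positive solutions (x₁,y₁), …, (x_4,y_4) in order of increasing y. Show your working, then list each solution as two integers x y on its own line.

8749 450
153090001 7874100
2678768828749 137781001350
46873096812360001 2410891953748200

√378 = [19; 2,3,1,4,1,3,2,38, …], period ℓ=8 (even) → k=7
k=0  a_k=19  p_k/q_k = 19/1
…
k=3  a_k=1  p_k/q_k = 175/9
k=4  a_k=4  p_k/q_k = 836/43
…
k=6  a_k=3  p_k/q_k = 3869/199
k=7  a_k=2  p_k/q_k = 8749/450
→ (8749, 450).  Check: 8749²=76545001, 378·450²=76545000, difference 1.
n=2: (8749,450)∘(8749,450) = (8749·8749+378·450·450, 8749·450+450·8749) = (153090001,7874100)
n=3: (153090001,7874100)∘(8749,450) = (8749·153090001+378·450·7874100, 8749·7874100+450·153090001) = (2678768828749,137781001350)
n=4: (2678768828749,137781001350)∘(8749,450) = (8749·2678768828749+378·450·137781001350, 8749·137781001350+450·2678768828749) = (46873096812360001,2410891953748200)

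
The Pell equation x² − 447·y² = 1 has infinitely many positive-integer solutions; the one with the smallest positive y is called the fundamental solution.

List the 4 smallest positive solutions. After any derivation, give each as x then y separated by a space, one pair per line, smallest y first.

148 7
43807 2072
12966724 613305
3838106497 181536208

√447 = [21; 7,42, …], period ℓ=2 (even) → k=1
i=0: a=21 ⇒ p=21, q=1
i=1: a=7 ⇒ p=148, q=7
→ (148, 7).  Check: 148²=21904, 447·7²=21903, difference 1.
(148+7√447)^2 = 43807 + 2072√447
(148+7√447)^3 = 12966724 + 613305√447
(148+7√447)^4 = 3838106497 + 181536208√447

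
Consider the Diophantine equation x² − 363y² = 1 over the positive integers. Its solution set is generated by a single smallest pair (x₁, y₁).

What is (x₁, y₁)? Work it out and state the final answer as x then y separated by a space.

362 19

[19; 19,38] for √363; ℓ=2 ⇒ convergent index 1
k=0  a_k=19  p_k/q_k = 19/1
k=1  a_k=19  p_k/q_k = 362/19
(x₁, y₁) = (362, 19);  362² − 363·19² = 1 ✓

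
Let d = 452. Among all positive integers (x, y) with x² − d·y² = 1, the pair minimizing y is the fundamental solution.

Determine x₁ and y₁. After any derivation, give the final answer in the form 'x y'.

d=452: √d = [21; 3,1,5,3,10,3,5,1,3,42] (ℓ=10, even), read p_9/q_9
k=0  a_k=21  p_k/q_k = 21/1
…
k=2  a_k=1  p_k/q_k = 85/4
…
k=4  a_k=3  p_k/q_k = 1552/73
k=5  a_k=10  p_k/q_k = 16009/753
k=6  a_k=3  p_k/q_k = 49579/2332
k=7  a_k=5  p_k/q_k = 263904/12413
k=8  a_k=1  p_k/q_k = 313483/14745
k=9  a_k=3  p_k/q_k = 1204353/56648
(x₁, y₁) = (1204353, 56648);  1204353² − 452·56648² = 1 ✓

1204353 56648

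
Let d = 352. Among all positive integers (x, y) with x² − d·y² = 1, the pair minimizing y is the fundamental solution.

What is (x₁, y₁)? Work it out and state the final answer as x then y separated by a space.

√352 → a₀=18, period (1,3,5,9,5,3,1,36); ℓ=8 even so k=7
i=0: a=18 ⇒ p=18, q=1
…
i=4: a=9 ⇒ p=3621, q=193
i=5: a=5 ⇒ p=18499, q=986
i=6: a=3 ⇒ p=59118, q=3151
i=7: a=1 ⇒ p=77617, q=4137
(x₁, y₁) = (77617, 4137);  77617² − 352·4137² = 1 ✓

77617 4137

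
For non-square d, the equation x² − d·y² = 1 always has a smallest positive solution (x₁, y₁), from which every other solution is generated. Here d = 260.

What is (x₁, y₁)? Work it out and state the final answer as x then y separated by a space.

129 8

√260 → a₀=16, period (8,32); ℓ=2 even so k=1
k=0  a_k=16  p_k/q_k = 16/1
k=1  a_k=8  p_k/q_k = 129/8
fundamental: x₁=129, y₁=8  (since 16641 − 260·64 = 1)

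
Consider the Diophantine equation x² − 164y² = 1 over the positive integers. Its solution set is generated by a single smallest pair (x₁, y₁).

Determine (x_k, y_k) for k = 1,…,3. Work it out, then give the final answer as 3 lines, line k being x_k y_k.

2049 160
8396801 655680
34410088449 2686976480

[12; 1,4,6,4,1,24] for √164; ℓ=6 ⇒ convergent index 5
i=0: a=12 ⇒ p=12, q=1
…
i=4: a=4 ⇒ p=1652, q=129
i=5: a=1 ⇒ p=2049, q=160
(x₁, y₁) = (2049, 160);  2049² − 164·160² = 1 ✓
(2049+160√164)^2 = 8396801 + 655680√164
(2049+160√164)^3 = 34410088449 + 2686976480√164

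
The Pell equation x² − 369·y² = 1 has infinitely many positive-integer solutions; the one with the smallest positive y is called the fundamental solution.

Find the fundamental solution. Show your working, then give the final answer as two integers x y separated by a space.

8396801 437120

[19; 4,1,3,2,7,4,7,2,3,1,4,38] for √369; ℓ=12 ⇒ convergent index 11
k=0  a_k=19  p_k/q_k = 19/1
k=1  a_k=4  p_k/q_k = 77/4
k=2  a_k=1  p_k/q_k = 96/5
k=3  a_k=3  p_k/q_k = 365/19
k=4  a_k=2  p_k/q_k = 826/43
…
k=6  a_k=4  p_k/q_k = 25414/1323
k=7  a_k=7  p_k/q_k = 184045/9581
k=8  a_k=2  p_k/q_k = 393504/20485
k=9  a_k=3  p_k/q_k = 1364557/71036
k=10  a_k=1  p_k/q_k = 1758061/91521
k=11  a_k=4  p_k/q_k = 8396801/437120
(x₁, y₁) = (8396801, 437120);  8396801² − 369·437120² = 1 ✓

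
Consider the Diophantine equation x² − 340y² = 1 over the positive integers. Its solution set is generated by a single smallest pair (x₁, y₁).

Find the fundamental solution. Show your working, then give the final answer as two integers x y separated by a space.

285769 15498

√340 = [18; 2,3,1,1,1,…,3,2,36, …], period ℓ=14 (even) → k=13
k=0  a_k=18  p_k/q_k = 18/1
…
k=2  a_k=3  p_k/q_k = 129/7
k=3  a_k=1  p_k/q_k = 166/9
k=4  a_k=1  p_k/q_k = 295/16
k=5  a_k=1  p_k/q_k = 461/25
k=6  a_k=1  p_k/q_k = 756/41
…
k=9  a_k=1  p_k/q_k = 13774/747
k=10  a_k=1  p_k/q_k = 21039/1141
…
k=12  a_k=3  p_k/q_k = 125478/6805
k=13  a_k=2  p_k/q_k = 285769/15498
→ (285769, 15498).  Check: 285769²=81663921361, 340·15498²=81663921360, difference 1.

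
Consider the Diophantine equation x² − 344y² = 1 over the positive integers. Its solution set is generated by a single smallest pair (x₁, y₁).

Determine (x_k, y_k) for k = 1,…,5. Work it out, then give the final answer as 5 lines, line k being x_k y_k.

10405 561
216528049 11674410
4505948689285 242944471539
93768792007492801 5055674441052180
1951328557169976499525 105208584875351394261

d=344: √d = [18; 1,1,4,1,3,1,4,1,1,36] (ℓ=10, even), read p_9/q_9
a_0=18:  p_0=18·1+0=18,  q_0=18·0+1=1
…
a_2=1:  p_2=1·19+18=37,  q_2=1·1+1=2
…
a_4=1:  p_4=1·167+37=204,  q_4=1·9+2=11
…
a_6=1:  p_6=1·779+204=983,  q_6=1·42+11=53
…
a_8=1:  p_8=1·4711+983=5694,  q_8=1·254+53=307
a_9=1:  p_9=1·5694+4711=10405,  q_9=1·307+254=561
→ (10405, 561).  Check: 10405²=108264025, 344·561²=108264024, difference 1.
(x_2, y_2) = (10405·10405 + 344·561·561, 10405·561 + 561·10405) = (216528049, 11674410)
(x_3, y_3) = (10405·216528049 + 344·561·11674410, 10405·11674410 + 561·216528049) = (4505948689285, 242944471539)
(x_4, y_4) = (10405·4505948689285 + 344·561·242944471539, 10405·242944471539 + 561·4505948689285) = (93768792007492801, 5055674441052180)
(x_5, y_5) = (10405·93768792007492801 + 344·561·5055674441052180, 10405·5055674441052180 + 561·93768792007492801) = (1951328557169976499525, 105208584875351394261)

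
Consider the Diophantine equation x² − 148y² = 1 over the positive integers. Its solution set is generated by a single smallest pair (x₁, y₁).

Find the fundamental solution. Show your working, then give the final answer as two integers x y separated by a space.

d=148: √d = [12; 6,24] (ℓ=2, even), read p_1/q_1
a_0=12:  p_0=12·1+0=12,  q_0=12·0+1=1
a_1=6:  p_1=6·12+1=73,  q_1=6·1+0=6
(x₁, y₁) = (73, 6);  73² − 148·6² = 1 ✓

73 6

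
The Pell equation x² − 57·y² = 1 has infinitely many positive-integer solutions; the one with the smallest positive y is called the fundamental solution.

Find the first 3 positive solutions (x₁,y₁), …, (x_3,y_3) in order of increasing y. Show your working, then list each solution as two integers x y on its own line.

√57 = [7; 1,1,4,1,1,14, …], period ℓ=6 (even) → k=5
i=0: a=7 ⇒ p=7, q=1
i=1: a=1 ⇒ p=8, q=1
…
i=4: a=1 ⇒ p=83, q=11
i=5: a=1 ⇒ p=151, q=20
(x₁, y₁) = (151, 20);  151² − 57·20² = 1 ✓
(151+20√57)^2 = 45601 + 6040√57
(151+20√57)^3 = 13771351 + 1824060√57

151 20
45601 6040
13771351 1824060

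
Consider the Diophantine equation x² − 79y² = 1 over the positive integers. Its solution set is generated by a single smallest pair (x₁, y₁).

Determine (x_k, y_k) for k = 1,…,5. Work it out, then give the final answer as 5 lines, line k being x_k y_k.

80 9
12799 1440
2047760 230391
327628801 36861120
52418560400 5897548809

√79 → a₀=8, period (1,7,1,16); ℓ=4 even so k=3
k=0  a_k=8  p_k/q_k = 8/1
k=1  a_k=1  p_k/q_k = 9/1
k=2  a_k=7  p_k/q_k = 71/8
k=3  a_k=1  p_k/q_k = 80/9
→ (80, 9).  Check: 80²=6400, 79·9²=6399, difference 1.
(80+9√79)^2 = 12799 + 1440√79
(80+9√79)^3 = 2047760 + 230391√79
(80+9√79)^4 = 327628801 + 36861120√79
(80+9√79)^5 = 52418560400 + 5897548809√79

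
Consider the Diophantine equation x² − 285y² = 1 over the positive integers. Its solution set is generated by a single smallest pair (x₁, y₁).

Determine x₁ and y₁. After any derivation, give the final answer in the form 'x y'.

2431 144

√285 = [16; 1,7,2,7,1,32, …], period ℓ=6 (even) → k=5
k=0  a_k=16  p_k/q_k = 16/1
k=1  a_k=1  p_k/q_k = 17/1
k=2  a_k=7  p_k/q_k = 135/8
k=3  a_k=2  p_k/q_k = 287/17
k=4  a_k=7  p_k/q_k = 2144/127
k=5  a_k=1  p_k/q_k = 2431/144
→ (2431, 144).  Check: 2431²=5909761, 285·144²=5909760, difference 1.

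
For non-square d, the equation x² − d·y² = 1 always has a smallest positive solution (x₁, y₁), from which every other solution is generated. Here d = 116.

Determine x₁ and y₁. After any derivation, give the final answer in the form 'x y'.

[10; 1,3,2,1,4,1,2,3,1,20] for √116; ℓ=10 ⇒ convergent index 9
i=0: a=10 ⇒ p=10, q=1
…
i=2: a=3 ⇒ p=43, q=4
…
i=8: a=3 ⇒ p=7550, q=701
i=9: a=1 ⇒ p=9801, q=910
→ (9801, 910).  Check: 9801²=96059601, 116·910²=96059600, difference 1.

9801 910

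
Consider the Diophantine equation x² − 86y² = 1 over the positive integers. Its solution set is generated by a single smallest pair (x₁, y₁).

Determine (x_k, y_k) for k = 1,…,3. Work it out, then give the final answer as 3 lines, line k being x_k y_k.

√86 → a₀=9, period (3,1,1,1,8,1,1,1,3,18); ℓ=10 even so k=9
a_0=9:  p_0=9·1+0=9,  q_0=9·0+1=1
…
a_8=1:  p_8=1·1864+983=2847,  q_8=1·201+106=307
a_9=3:  p_9=3·2847+1864=10405,  q_9=3·307+201=1122
fundamental: x₁=10405, y₁=1122  (since 108264025 − 86·1258884 = 1)
(10405+1122√86)^2 = 216528049 + 23348820√86
(10405+1122√86)^3 = 4505948689285 + 485888943078√86

10405 1122
216528049 23348820
4505948689285 485888943078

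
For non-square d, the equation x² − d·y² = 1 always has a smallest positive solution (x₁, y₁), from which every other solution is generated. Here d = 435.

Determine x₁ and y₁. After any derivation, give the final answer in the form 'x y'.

d=435: √d = [20; 1,5,1,40] (ℓ=4, even), read p_3/q_3
step 0: (20, 1)  from 20·(1,0) + (0,1)
step 1: (21, 1)  from 1·(20,1) + (1,0)
step 2: (125, 6)  from 5·(21,1) + (20,1)
step 3: (146, 7)  from 1·(125,6) + (21,1)
(x₁, y₁) = (146, 7);  146² − 435·7² = 1 ✓

146 7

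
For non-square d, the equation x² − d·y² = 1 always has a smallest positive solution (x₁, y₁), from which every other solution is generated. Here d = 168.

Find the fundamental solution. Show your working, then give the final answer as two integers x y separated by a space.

[12; 1,24] for √168; ℓ=2 ⇒ convergent index 1
i=0: a=12 ⇒ p=12, q=1
i=1: a=1 ⇒ p=13, q=1
(x₁, y₁) = (13, 1);  13² − 168·1² = 1 ✓

13 1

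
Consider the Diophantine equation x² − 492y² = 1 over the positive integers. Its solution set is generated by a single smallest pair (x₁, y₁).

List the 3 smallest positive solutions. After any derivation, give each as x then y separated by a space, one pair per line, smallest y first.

29767 1342
1772148577 79894628
105503093353351 4756446782010

[22; 5,1,1,10,1,1,5,44] for √492; ℓ=8 ⇒ convergent index 7
a_0=22:  p_0=22·1+0=22,  q_0=22·0+1=1
a_1=5:  p_1=5·22+1=111,  q_1=5·1+0=5
a_2=1:  p_2=1·111+22=133,  q_2=1·5+1=6
a_3=1:  p_3=1·133+111=244,  q_3=1·6+5=11
a_4=10:  p_4=10·244+133=2573,  q_4=10·11+6=116
a_5=1:  p_5=1·2573+244=2817,  q_5=1·116+11=127
a_6=1:  p_6=1·2817+2573=5390,  q_6=1·127+116=243
a_7=5:  p_7=5·5390+2817=29767,  q_7=5·243+127=1342
fundamental: x₁=29767, y₁=1342  (since 886074289 − 492·1800964 = 1)
k=2:  x_2 = 29767·29767+492·1342·1342 = 1772148577,  y_2 = 29767·1342+1342·29767 = 79894628
k=3:  x_3 = 29767·1772148577+492·1342·79894628 = 105503093353351,  y_3 = 29767·79894628+1342·1772148577 = 4756446782010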